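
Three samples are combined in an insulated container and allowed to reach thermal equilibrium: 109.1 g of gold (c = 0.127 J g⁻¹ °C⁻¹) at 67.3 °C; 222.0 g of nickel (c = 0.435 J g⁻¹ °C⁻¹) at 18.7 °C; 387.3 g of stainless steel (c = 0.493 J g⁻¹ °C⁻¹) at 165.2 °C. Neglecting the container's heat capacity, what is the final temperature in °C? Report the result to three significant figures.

Σ mᵢcᵢ(T − Tᵢ) = 0  ⇒  T = Σ mᵢcᵢTᵢ / Σ mᵢcᵢ
Σ mᵢcᵢ = 109.1×0.127 + 222.0×0.435 + 387.3×0.493 = 301.3646
Σ mᵢcᵢTᵢ = 13.8557×67.3 + 96.57×18.7 + 190.9389×165.2 = 34281
T = 34281 / 301.3646 = 113.8 °C

T_f = 114 °C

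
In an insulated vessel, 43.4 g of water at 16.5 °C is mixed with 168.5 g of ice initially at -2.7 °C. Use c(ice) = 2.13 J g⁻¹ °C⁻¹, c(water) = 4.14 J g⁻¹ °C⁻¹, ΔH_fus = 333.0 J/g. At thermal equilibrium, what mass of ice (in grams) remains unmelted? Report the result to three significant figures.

Heat to warm all ice to 0 °C: 168.5×2.13×2.7 = 969.04 J
Heat released by water cooling to 0 °C: 43.4×4.14×16.5 = 2964.7 J
2964.7 J < 969.04 + 168.5×333.0 = 57079.54 J, so not all ice melts; final T = 0 °C.
Heat left for melting: 2964.7 − 969.04 = 1995.66 J
Mass melted = 1995.66 / 333.0 = 5.993 g
Ice remaining = 168.5 − 5.993 = 162.507 g

m_ice remaining = 163 g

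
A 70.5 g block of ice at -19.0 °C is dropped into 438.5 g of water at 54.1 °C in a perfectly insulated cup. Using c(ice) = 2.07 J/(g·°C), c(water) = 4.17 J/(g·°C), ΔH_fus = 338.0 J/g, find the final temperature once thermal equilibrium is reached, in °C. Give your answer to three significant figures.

T_f = 34.1 °C

Heat to bring ice to 0 °C and melt it: q₁ = 70.5×2.07×19.0 + 70.5×338.0 = 26602 J
Heat the water can supply cooling to 0 °C: 438.5×4.17×54.1 = 98924.3 J > q₁, so all ice melts.
Energy balance: 438.5×4.17×(54.1 − T) = 26602 + 70.5×4.17×(T − 0)
1828.545(54.1 − T) = 26602 + 293.985 T
98924.3 − 26602 = 2122.530 T
T = 72322.3 / 2122.530 = 34.07 °C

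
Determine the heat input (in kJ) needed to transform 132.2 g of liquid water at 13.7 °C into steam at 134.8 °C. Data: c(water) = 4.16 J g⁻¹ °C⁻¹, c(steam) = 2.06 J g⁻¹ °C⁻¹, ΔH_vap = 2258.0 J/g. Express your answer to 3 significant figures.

q1 (heat water 13.7→100.0 °C): 132.2 × 4.16 × 86.3 = 47461 J
q2 (vaporize at 100 °C): 132.2 × 2258.0 = 298508 J
q3 (heat steam 100.0→134.8 °C): 132.2 × 2.06 × 34.8 = 9477 J
Total: 47461 + 298508 + 9477 = 355446 J = 355 kJ

q = 355 kJ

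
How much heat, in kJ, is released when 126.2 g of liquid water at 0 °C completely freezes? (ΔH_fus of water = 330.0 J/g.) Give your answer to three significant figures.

q = m × ΔH_fus = 126.2 × 330.0 = 41646 J = 41.6 kJ

q = 41.6 kJ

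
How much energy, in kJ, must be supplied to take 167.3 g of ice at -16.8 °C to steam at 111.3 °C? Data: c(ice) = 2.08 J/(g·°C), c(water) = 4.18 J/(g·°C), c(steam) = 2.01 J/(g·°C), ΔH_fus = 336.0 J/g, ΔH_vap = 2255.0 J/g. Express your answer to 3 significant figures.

q = 513 kJ

q1 (heat ice -16.8→0.0 °C): 167.3 × 2.08 × 16.8 = 5846 J
q2 (melt at 0 °C): 167.3 × 336.0 = 56213 J
q3 (heat water 0.0→100.0 °C): 167.3 × 4.18 × 100.0 = 69931 J
q4 (vaporize at 100 °C): 167.3 × 2255.0 = 377262 J
q5 (heat steam 100.0→111.3 °C): 167.3 × 2.01 × 11.3 = 3800 J
Total: 5846 + 56213 + 69931 + 377262 + 3800 = 513052 J = 513 kJ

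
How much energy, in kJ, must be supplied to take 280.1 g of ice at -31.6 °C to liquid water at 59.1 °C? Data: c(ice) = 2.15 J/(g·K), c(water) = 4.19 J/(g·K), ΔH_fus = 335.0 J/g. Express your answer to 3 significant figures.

q1 (heat ice -31.6→0.0 °C): 280.1 × 2.15 × 31.6 = 19030 J
q2 (melt at 0 °C): 280.1 × 335.0 = 93834 J
q3 (heat water 0.0→59.1 °C): 280.1 × 4.19 × 59.1 = 69361 J
Total: 19030 + 93834 + 69361 = 182225 J = 182 kJ

q = 182 kJ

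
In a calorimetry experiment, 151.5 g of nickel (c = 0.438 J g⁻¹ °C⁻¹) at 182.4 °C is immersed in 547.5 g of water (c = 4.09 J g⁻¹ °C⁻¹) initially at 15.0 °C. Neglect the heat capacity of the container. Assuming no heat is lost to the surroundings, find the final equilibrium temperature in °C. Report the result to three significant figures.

T_f = 19.8 °C

Heat lost by nickel = heat gained by water.
(151.5)(0.438)(182.4 − T) = (547.5)(4.09)(T − 15.0)
66.357 (182.4 − T) = 2239.275 (T − 15.0)
12104 − 66.357 T = 2239.275 T − 33589
45693 = 2305.632 T
T = 19.82 °C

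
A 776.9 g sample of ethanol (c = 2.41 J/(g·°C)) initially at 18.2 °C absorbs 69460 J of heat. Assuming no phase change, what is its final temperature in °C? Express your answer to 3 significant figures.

ΔT = q / (m c) = 69460 / (776.9 × 2.41) = 37.10 °C
T_f = 18.2 + 37.10 = 55.30 °C

T_f = 55.3 °C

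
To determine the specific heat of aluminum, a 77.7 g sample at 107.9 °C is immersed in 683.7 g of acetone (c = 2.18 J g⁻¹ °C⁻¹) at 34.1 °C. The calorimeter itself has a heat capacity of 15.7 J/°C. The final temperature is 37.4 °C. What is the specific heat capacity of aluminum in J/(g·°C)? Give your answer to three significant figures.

q_gained = (683.7 × 2.18 + 15.7) × (37.4 − 34.1) = 4970 J
q_lost = 77.7 × c × (107.9 − 37.4) = 5477.85 c
Set equal: c = 4970 / 5477.85 = 0.907 J/(g·°C)

c = 0.907 J/(g·°C)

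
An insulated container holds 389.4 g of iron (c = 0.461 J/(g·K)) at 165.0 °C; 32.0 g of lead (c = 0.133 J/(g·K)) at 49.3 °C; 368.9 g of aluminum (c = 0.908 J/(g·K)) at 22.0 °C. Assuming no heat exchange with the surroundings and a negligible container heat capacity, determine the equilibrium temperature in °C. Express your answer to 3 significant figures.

Σ mᵢcᵢ(T − Tᵢ) = 0  ⇒  T = Σ mᵢcᵢTᵢ / Σ mᵢcᵢ
Σ mᵢcᵢ = 389.4×0.461 + 32.0×0.133 + 368.9×0.908 = 518.7306
Σ mᵢcᵢTᵢ = 179.5134×165.0 + 4.256×49.3 + 334.9612×22.0 = 37199
T = 37199 / 518.7306 = 71.71 °C

T_f = 71.7 °C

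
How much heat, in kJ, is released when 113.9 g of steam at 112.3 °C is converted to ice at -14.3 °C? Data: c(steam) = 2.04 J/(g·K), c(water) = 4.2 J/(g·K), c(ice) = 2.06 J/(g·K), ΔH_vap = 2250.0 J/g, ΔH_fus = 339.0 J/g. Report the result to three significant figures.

q = 349 kJ

q1 (cool steam 112.3→100 °C): 113.9 × 2.04 × 12.3 = 2858 J
q2 (condense at 100 °C): 113.9 × 2250.0 = 256275 J
q3 (cool water 100→0 °C): 113.9 × 4.2 × 100.0 = 47838 J
q4 (freeze at 0 °C): 113.9 × 339.0 = 38612 J
q5 (cool ice 0→-14.3 °C): 113.9 × 2.06 × 14.3 = 3355 J
Total: 2858 + 256275 + 47838 + 38612 + 3355 = 348938 J = 349 kJ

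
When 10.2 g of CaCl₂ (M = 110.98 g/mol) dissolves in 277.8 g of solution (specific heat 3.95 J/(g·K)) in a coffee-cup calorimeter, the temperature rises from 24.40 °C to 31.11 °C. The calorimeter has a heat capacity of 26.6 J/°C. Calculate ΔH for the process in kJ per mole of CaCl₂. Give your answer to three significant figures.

|ΔT| = |31.11 − 24.40| = 6.71 °C
|q_surr| = (277.8 × 3.95 + 26.6) × 6.71 = 1123.91 × 6.71 = 7541.4 J
n(CaCl₂) = 10.2 / 110.98 = 0.091908 mol
Temperature rose, so q_rxn = −|q_surr| = -7.5414 kJ
ΔH = q_rxn / n = -82.05 kJ/mol

ΔH = -82.1 kJ/mol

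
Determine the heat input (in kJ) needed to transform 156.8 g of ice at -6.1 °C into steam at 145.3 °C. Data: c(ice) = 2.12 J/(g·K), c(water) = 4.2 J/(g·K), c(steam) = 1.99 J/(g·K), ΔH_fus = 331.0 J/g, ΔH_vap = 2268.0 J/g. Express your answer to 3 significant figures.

q1 (heat ice -6.1→0.0 °C): 156.8 × 2.12 × 6.1 = 2028 J
q2 (melt at 0 °C): 156.8 × 331.0 = 51901 J
q3 (heat water 0.0→100.0 °C): 156.8 × 4.2 × 100.0 = 65856 J
q4 (vaporize at 100 °C): 156.8 × 2268.0 = 355622 J
q5 (heat steam 100.0→145.3 °C): 156.8 × 1.99 × 45.3 = 14135 J
Total: 2028 + 51901 + 65856 + 355622 + 14135 = 489542 J = 490 kJ

q = 490 kJ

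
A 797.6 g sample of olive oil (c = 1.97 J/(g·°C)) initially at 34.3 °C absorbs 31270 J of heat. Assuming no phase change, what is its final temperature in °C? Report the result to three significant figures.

ΔT = q / (m c) = 31270 / (797.6 × 1.97) = 19.90 °C
T_f = 34.3 + 19.90 = 54.20 °C

T_f = 54.2 °C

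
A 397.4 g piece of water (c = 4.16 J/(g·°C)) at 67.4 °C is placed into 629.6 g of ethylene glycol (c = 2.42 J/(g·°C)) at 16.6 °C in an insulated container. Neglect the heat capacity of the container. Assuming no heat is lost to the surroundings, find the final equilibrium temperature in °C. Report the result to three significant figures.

T_f = 43.0 °C

Heat lost by water = heat gained by ethylene glycol.
(397.4)(4.16)(67.4 − T) = (629.6)(2.42)(T − 16.6)
1653.184 (67.4 − T) = 1523.632 (T − 16.6)
111420 − 1653.184 T = 1523.632 T − 25292
136712 = 3176.816 T
T = 43.03 °C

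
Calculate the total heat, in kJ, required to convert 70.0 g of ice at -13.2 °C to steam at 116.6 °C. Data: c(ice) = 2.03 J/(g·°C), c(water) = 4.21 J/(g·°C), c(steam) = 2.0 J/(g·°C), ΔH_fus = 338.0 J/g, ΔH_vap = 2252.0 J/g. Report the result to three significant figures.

q1 (heat ice -13.2→0.0 °C): 70.0 × 2.03 × 13.2 = 1876 J
q2 (melt at 0 °C): 70.0 × 338.0 = 23660 J
q3 (heat water 0.0→100.0 °C): 70.0 × 4.21 × 100.0 = 29470 J
q4 (vaporize at 100 °C): 70.0 × 2252.0 = 157640 J
q5 (heat steam 100.0→116.6 °C): 70.0 × 2.0 × 16.6 = 2324 J
Total: 1876 + 23660 + 29470 + 157640 + 2324 = 214970 J = 215 kJ

q = 215 kJ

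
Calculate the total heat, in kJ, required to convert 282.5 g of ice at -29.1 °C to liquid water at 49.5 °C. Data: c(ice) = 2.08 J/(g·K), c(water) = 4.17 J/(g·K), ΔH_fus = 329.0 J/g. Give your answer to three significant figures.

q1 (heat ice -29.1→0.0 °C): 282.5 × 2.08 × 29.1 = 17099 J
q2 (melt at 0 °C): 282.5 × 329.0 = 92943 J
q3 (heat water 0.0→49.5 °C): 282.5 × 4.17 × 49.5 = 58312 J
Total: 17099 + 92943 + 58312 = 168354 J = 168 kJ

q = 168 kJ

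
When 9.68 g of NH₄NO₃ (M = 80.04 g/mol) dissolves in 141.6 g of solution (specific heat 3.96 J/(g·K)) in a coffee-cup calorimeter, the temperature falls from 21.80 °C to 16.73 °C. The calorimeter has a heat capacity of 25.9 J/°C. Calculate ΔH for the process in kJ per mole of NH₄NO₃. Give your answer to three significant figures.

|ΔT| = |16.73 − 21.80| = 5.07 °C
|q_surr| = (141.6 × 3.96 + 25.9) × 5.07 = 586.636 × 5.07 = 2974 J
n(NH₄NO₃) = 9.68 / 80.04 = 0.1209 mol
Temperature fell, so q_rxn = +|q_surr| = 2.974 kJ
ΔH = q_rxn / n = 24.60 kJ/mol

ΔH = 24.6 kJ/mol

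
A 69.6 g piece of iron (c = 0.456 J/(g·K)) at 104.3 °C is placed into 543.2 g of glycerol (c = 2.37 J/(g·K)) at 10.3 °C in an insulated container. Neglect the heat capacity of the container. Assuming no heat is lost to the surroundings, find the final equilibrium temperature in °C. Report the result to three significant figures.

T_f = 12.6 °C

Heat lost by iron = heat gained by glycerol.
(69.6)(0.456)(104.3 − T) = (543.2)(2.37)(T − 10.3)
31.7376 (104.3 − T) = 1287.384 (T − 10.3)
3310.2 − 31.7376 T = 1287.384 T − 13260
16570.2 = 1319.1216 T
T = 12.56 °C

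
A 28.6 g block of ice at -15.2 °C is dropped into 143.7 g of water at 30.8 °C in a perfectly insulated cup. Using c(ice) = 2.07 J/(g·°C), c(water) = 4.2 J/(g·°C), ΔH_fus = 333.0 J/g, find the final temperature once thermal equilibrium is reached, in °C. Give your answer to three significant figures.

T_f = 11.3 °C

Heat to bring ice to 0 °C and melt it: q₁ = 28.6×2.07×15.2 + 28.6×333.0 = 10424 J
Heat the water can supply cooling to 0 °C: 143.7×4.2×30.8 = 18589.0 J > q₁, so all ice melts.
Energy balance: 143.7×4.2×(30.8 − T) = 10424 + 28.6×4.2×(T − 0)
603.54(30.8 − T) = 10424 + 120.12 T
18589.0 − 10424 = 723.66 T
T = 8165.0 / 723.66 = 11.28 °C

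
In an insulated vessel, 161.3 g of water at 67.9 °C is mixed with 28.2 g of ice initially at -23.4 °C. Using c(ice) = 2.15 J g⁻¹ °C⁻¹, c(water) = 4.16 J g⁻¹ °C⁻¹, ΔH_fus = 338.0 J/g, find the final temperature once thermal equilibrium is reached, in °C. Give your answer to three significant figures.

Heat to bring ice to 0 °C and melt it: q₁ = 28.2×2.15×23.4 + 28.2×338.0 = 10950 J
Heat the water can supply cooling to 0 °C: 161.3×4.16×67.9 = 45561.4 J > q₁, so all ice melts.
Energy balance: 161.3×4.16×(67.9 − T) = 10950 + 28.2×4.16×(T − 0)
671.008(67.9 − T) = 10950 + 117.312 T
45561.4 − 10950 = 788.320 T
T = 34611.4 / 788.320 = 43.91 °C

T_f = 43.9 °C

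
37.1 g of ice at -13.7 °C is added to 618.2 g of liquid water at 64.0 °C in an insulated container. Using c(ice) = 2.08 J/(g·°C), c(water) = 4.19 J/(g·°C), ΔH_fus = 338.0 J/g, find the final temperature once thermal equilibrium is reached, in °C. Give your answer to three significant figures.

T_f = 55.4 °C

Heat to bring ice to 0 °C and melt it: q₁ = 37.1×2.08×13.7 + 37.1×338.0 = 13597 J
Heat the water can supply cooling to 0 °C: 618.2×4.19×64.0 = 165777 J > q₁, so all ice melts.
Energy balance: 618.2×4.19×(64.0 − T) = 13597 + 37.1×4.19×(T − 0)
2590.258(64.0 − T) = 13597 + 155.449 T
165777 − 13597 = 2745.707 T
T = 152180 / 2745.707 = 55.42 °C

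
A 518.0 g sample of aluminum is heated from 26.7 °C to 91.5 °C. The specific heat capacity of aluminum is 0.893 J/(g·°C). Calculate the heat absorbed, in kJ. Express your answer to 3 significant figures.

q = 30.0 kJ

q = m c ΔT = 518.0 × 0.893 × (91.5 − 26.7)
q = 518.0 × 0.893 × 64.8 = 29970 J = 30.0 kJ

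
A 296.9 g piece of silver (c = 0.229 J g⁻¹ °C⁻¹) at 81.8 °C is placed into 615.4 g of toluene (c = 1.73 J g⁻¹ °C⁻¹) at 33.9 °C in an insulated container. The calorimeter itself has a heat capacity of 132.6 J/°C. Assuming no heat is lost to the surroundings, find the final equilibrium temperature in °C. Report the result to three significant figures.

T_f = 36.5 °C

Heat lost by silver = heat gained by toluene + calorimeter.
(296.9)(0.229)(81.8 − T) = [(615.4)(1.73) + 132.6](T − 33.9)
67.9901 (81.8 − T) = 1197.242 (T − 33.9)
5561.6 − 67.9901 T = 1197.242 T − 40587
46148.6 = 1265.2321 T
T = 36.47 °C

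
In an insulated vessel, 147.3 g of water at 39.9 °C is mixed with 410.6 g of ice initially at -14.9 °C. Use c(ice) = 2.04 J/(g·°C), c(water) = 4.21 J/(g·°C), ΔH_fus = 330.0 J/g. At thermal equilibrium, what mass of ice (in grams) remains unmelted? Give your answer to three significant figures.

m_ice remaining = 373 g

Heat to warm all ice to 0 °C: 410.6×2.04×14.9 = 12481 J
Heat released by water cooling to 0 °C: 147.3×4.21×39.9 = 24743 J
24743 J < 12481 + 410.6×330.0 = 147979 J, so not all ice melts; final T = 0 °C.
Heat left for melting: 24743 − 12481 = 12262 J
Mass melted = 12262 / 330.0 = 37.16 g
Ice remaining = 410.6 − 37.16 = 373.44 g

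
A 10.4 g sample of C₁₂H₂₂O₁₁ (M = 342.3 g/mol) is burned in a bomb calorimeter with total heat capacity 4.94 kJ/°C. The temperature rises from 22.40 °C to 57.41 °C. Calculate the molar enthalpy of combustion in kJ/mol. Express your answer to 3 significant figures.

ΔT = 57.41 − 22.40 = 35.01 °C
q_cal = C_cal × ΔT = 4.94 × 35.01 = 172.9494 kJ
n = 10.4 / 342.3 = 0.03038 mol
q_rxn = −q_cal = -172.9494 kJ
ΔH = -172.9494 / 0.03038 = -5693 kJ/mol

ΔH = -5690 kJ/mol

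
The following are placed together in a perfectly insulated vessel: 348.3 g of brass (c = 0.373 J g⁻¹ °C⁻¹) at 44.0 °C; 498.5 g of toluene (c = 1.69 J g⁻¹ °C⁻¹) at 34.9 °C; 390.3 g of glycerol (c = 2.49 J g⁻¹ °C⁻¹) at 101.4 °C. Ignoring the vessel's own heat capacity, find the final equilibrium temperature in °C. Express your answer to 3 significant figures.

T_f = 68.7 °C

Σ mᵢcᵢ(T − Tᵢ) = 0  ⇒  T = Σ mᵢcᵢTᵢ / Σ mᵢcᵢ
Σ mᵢcᵢ = 348.3×0.373 + 498.5×1.69 + 390.3×2.49 = 1944.2279
Σ mᵢcᵢTᵢ = 129.9159×44.0 + 842.465×34.9 + 971.847×101.4 = 133660
T = 133660 / 1944.2279 = 68.747 °C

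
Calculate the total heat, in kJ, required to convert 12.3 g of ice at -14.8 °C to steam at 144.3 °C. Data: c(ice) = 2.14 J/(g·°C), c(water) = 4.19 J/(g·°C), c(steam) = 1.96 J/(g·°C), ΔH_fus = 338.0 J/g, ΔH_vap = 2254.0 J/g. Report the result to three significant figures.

q1 (heat ice -14.8→0.0 °C): 12.3 × 2.14 × 14.8 = 390 J
q2 (melt at 0 °C): 12.3 × 338.0 = 4157 J
q3 (heat water 0.0→100.0 °C): 12.3 × 4.19 × 100.0 = 5154 J
q4 (vaporize at 100 °C): 12.3 × 2254.0 = 27724 J
q5 (heat steam 100.0→144.3 °C): 12.3 × 1.96 × 44.3 = 1068 J
Total: 390 + 4157 + 5154 + 27724 + 1068 = 38493 J = 38.5 kJ

q = 38.5 kJ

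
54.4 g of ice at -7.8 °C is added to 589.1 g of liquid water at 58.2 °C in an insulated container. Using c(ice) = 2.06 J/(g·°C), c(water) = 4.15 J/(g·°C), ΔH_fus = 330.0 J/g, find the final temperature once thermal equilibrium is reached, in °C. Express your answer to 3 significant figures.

T_f = 46.2 °C

Heat to bring ice to 0 °C and melt it: q₁ = 54.4×2.06×7.8 + 54.4×330.0 = 18826 J
Heat the water can supply cooling to 0 °C: 589.1×4.15×58.2 = 142285 J > q₁, so all ice melts.
Energy balance: 589.1×4.15×(58.2 − T) = 18826 + 54.4×4.15×(T − 0)
2444.765(58.2 − T) = 18826 + 225.76 T
142285 − 18826 = 2670.525 T
T = 123459 / 2670.525 = 46.23 °C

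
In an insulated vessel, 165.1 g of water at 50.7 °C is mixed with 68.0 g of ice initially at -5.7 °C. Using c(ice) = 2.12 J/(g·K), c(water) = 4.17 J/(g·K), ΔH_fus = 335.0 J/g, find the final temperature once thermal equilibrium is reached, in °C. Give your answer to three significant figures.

Heat to bring ice to 0 °C and melt it: q₁ = 68.0×2.12×5.7 + 68.0×335.0 = 23602 J
Heat the water can supply cooling to 0 °C: 165.1×4.17×50.7 = 34905.3 J > q₁, so all ice melts.
Energy balance: 165.1×4.17×(50.7 − T) = 23602 + 68.0×4.17×(T − 0)
688.467(50.7 − T) = 23602 + 283.56 T
34905.3 − 23602 = 972.027 T
T = 11303.3 / 972.027 = 11.63 °C

T_f = 11.6 °C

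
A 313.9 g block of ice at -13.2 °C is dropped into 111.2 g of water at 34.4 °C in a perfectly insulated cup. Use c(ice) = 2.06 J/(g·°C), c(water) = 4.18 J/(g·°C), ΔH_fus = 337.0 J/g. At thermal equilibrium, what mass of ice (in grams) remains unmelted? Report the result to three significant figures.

Heat to warm all ice to 0 °C: 313.9×2.06×13.2 = 8535.6 J
Heat released by water cooling to 0 °C: 111.2×4.18×34.4 = 15990 J
15990 J < 8535.6 + 313.9×337.0 = 114319.9 J, so not all ice melts; final T = 0 °C.
Heat left for melting: 15990 − 8535.6 = 7454.4 J
Mass melted = 7454.4 / 337.0 = 22.12 g
Ice remaining = 313.9 − 22.12 = 291.78 g

m_ice remaining = 292 g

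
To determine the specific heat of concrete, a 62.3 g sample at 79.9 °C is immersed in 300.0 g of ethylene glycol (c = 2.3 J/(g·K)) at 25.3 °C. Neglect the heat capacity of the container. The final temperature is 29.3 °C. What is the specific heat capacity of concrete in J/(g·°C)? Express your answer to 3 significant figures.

c = 0.876 J/(g·°C)

q_gained = (300.0 × 2.3) × (29.3 − 25.3) = 2760 J
q_lost = 62.3 × c × (79.9 − 29.3) = 3152.38 c
Set equal: c = 2760 / 3152.38 = 0.876 J/(g·°C)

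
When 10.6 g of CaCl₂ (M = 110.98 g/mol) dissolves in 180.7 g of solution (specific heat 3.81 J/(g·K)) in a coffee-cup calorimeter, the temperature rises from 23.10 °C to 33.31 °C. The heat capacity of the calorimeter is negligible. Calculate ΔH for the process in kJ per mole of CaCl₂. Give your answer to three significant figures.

|ΔT| = |33.31 − 23.10| = 10.21 °C
|q_surr| = (180.7 × 3.81) × 10.21 = 688.467 × 10.21 = 7029 J
n(CaCl₂) = 10.6 / 110.98 = 0.09551 mol
Temperature rose, so q_rxn = −|q_surr| = -7.029 kJ
ΔH = q_rxn / n = -73.59 kJ/mol

ΔH = -73.6 kJ/mol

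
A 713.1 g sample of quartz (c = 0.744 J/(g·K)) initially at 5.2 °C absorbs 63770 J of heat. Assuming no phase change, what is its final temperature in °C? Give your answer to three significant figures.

ΔT = q / (m c) = 63770 / (713.1 × 0.744) = 120.2 °C
T_f = 5.2 + 120.2 = 125.4 °C

T_f = 125 °C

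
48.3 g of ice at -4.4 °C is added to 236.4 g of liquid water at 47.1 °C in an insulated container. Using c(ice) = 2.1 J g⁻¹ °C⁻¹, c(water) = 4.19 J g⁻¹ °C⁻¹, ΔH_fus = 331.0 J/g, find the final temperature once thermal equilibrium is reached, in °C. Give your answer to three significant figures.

T_f = 25.3 °C

Heat to bring ice to 0 °C and melt it: q₁ = 48.3×2.1×4.4 + 48.3×331.0 = 16434 J
Heat the water can supply cooling to 0 °C: 236.4×4.19×47.1 = 46653.3 J > q₁, so all ice melts.
Energy balance: 236.4×4.19×(47.1 − T) = 16434 + 48.3×4.19×(T − 0)
990.516(47.1 − T) = 16434 + 202.377 T
46653.3 − 16434 = 1192.893 T
T = 30219.3 / 1192.893 = 25.33 °C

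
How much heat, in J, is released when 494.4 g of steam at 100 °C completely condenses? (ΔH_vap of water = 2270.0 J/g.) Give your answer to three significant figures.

q = m × ΔH_vap = 494.4 × 2270.0 = 1122000 J

q = 1120000 J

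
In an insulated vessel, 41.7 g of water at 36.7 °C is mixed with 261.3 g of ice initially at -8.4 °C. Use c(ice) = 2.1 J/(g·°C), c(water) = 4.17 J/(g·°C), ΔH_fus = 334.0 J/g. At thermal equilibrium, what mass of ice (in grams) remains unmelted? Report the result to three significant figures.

m_ice remaining = 256 g

Heat to warm all ice to 0 °C: 261.3×2.1×8.4 = 4609.3 J
Heat released by water cooling to 0 °C: 41.7×4.17×36.7 = 6381.7 J
6381.7 J < 4609.3 + 261.3×334.0 = 91883.5 J, so not all ice melts; final T = 0 °C.
Heat left for melting: 6381.7 − 4609.3 = 1772.4 J
Mass melted = 1772.4 / 334.0 = 5.307 g
Ice remaining = 261.3 − 5.307 = 255.993 g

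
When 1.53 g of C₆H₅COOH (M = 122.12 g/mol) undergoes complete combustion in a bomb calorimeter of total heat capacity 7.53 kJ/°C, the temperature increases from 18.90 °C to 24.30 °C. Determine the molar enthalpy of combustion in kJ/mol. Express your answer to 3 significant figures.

ΔH = -3250 kJ/mol

ΔT = 24.30 − 18.90 = 5.40 °C
q_cal = C_cal × ΔT = 7.53 × 5.40 = 40.662 kJ
n = 1.53 / 122.12 = 0.01253 mol
q_rxn = −q_cal = -40.662 kJ
ΔH = -40.662 / 0.01253 = -3245 kJ/mol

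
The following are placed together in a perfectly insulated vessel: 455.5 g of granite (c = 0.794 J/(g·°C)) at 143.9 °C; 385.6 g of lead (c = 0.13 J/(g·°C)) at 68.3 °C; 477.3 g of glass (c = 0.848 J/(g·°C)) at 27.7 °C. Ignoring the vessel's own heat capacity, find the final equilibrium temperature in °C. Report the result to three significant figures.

T_f = 81.7 °C

Σ mᵢcᵢ(T − Tᵢ) = 0  ⇒  T = Σ mᵢcᵢTᵢ / Σ mᵢcᵢ
Σ mᵢcᵢ = 455.5×0.794 + 385.6×0.13 + 477.3×0.848 = 816.5454
Σ mᵢcᵢTᵢ = 361.667×143.9 + 50.128×68.3 + 404.7504×27.7 = 66679
T = 66679 / 816.5454 = 81.66 °C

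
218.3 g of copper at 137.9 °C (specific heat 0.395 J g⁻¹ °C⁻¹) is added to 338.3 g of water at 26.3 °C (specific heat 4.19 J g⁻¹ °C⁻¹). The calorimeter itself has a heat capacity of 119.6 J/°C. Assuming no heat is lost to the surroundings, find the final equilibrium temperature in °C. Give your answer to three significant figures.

Heat lost by copper = heat gained by water + calorimeter.
(218.3)(0.395)(137.9 − T) = [(338.3)(4.19) + 119.6](T − 26.3)
86.2285 (137.9 − T) = 1537.077 (T − 26.3)
11891 − 86.2285 T = 1537.077 T − 40425
52316 = 1623.3055 T
T = 32.23 °C

T_f = 32.2 °C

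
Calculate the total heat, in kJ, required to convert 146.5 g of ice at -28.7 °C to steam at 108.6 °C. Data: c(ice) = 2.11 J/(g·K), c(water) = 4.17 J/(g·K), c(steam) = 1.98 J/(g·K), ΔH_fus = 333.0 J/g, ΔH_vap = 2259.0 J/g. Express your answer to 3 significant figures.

q1 (heat ice -28.7→0.0 °C): 146.5 × 2.11 × 28.7 = 8872 J
q2 (melt at 0 °C): 146.5 × 333.0 = 48785 J
q3 (heat water 0.0→100.0 °C): 146.5 × 4.17 × 100.0 = 61091 J
q4 (vaporize at 100 °C): 146.5 × 2259.0 = 330944 J
q5 (heat steam 100.0→108.6 °C): 146.5 × 1.98 × 8.6 = 2495 J
Total: 8872 + 48785 + 61091 + 330944 + 2495 = 452187 J = 452 kJ

q = 452 kJ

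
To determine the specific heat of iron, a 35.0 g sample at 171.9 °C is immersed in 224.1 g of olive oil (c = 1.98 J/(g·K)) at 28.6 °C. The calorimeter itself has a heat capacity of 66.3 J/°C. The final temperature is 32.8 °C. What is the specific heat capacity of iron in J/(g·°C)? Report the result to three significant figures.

q_gained = (224.1 × 1.98 + 66.3) × (32.8 − 28.6) = 2142 J
q_lost = 35.0 × c × (171.9 − 32.8) = 4868.5 c
Set equal: c = 2142 / 4868.5 = 0.440 J/(g·°C)

c = 0.440 J/(g·°C)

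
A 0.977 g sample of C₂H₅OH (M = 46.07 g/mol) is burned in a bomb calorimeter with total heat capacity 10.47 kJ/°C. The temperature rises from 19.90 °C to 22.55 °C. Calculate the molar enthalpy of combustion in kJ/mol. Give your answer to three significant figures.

ΔT = 22.55 − 19.90 = 2.65 °C
q_cal = C_cal × ΔT = 10.47 × 2.65 = 27.7455 kJ
n = 0.977 / 46.07 = 0.02121 mol
q_rxn = −q_cal = -27.7455 kJ
ΔH = -27.7455 / 0.02121 = -1308 kJ/mol

ΔH = -1310 kJ/mol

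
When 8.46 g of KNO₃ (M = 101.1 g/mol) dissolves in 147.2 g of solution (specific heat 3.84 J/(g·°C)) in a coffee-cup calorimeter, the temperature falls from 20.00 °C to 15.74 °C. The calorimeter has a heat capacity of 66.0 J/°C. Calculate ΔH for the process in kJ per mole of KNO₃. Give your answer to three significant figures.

|ΔT| = |15.74 − 20.00| = 4.26 °C
|q_surr| = (147.2 × 3.84 + 66.0) × 4.26 = 631.248 × 4.26 = 2689 J
n(KNO₃) = 8.46 / 101.1 = 0.08368 mol
Temperature fell, so q_rxn = +|q_surr| = 2.689 kJ
ΔH = q_rxn / n = 32.13 kJ/mol

ΔH = 32.1 kJ/mol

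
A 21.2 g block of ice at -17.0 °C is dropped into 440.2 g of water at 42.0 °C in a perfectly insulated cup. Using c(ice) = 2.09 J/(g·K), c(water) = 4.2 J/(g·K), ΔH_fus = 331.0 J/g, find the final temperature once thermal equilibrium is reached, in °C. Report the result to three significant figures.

T_f = 36.1 °C

Heat to bring ice to 0 °C and melt it: q₁ = 21.2×2.09×17.0 + 21.2×331.0 = 7770.4 J
Heat the water can supply cooling to 0 °C: 440.2×4.2×42.0 = 77651.3 J > q₁, so all ice melts.
Energy balance: 440.2×4.2×(42.0 − T) = 7770.4 + 21.2×4.2×(T − 0)
1848.84(42.0 − T) = 7770.4 + 89.04 T
77651.3 − 7770.4 = 1937.88 T
T = 69880.9 / 1937.88 = 36.06 °C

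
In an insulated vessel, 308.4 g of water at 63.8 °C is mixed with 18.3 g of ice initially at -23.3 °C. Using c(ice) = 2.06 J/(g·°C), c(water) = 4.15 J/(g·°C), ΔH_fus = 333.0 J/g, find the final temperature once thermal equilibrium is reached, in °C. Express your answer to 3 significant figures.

T_f = 55.1 °C

Heat to bring ice to 0 °C and melt it: q₁ = 18.3×2.06×23.3 + 18.3×333.0 = 6972.3 J
Heat the water can supply cooling to 0 °C: 308.4×4.15×63.8 = 81655.1 J > q₁, so all ice melts.
Energy balance: 308.4×4.15×(63.8 − T) = 6972.3 + 18.3×4.15×(T − 0)
1279.86(63.8 − T) = 6972.3 + 75.945 T
81655.1 − 6972.3 = 1355.805 T
T = 74682.8 / 1355.805 = 55.08 °C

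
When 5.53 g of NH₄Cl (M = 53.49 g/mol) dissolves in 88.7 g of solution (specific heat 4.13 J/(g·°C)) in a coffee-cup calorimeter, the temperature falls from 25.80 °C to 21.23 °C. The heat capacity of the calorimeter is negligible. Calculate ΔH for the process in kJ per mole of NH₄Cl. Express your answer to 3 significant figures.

ΔH = 16.2 kJ/mol

|ΔT| = |21.23 − 25.80| = 4.57 °C
|q_surr| = (88.7 × 4.13) × 4.57 = 366.331 × 4.57 = 1674 J
n(NH₄Cl) = 5.53 / 53.49 = 0.1034 mol
Temperature fell, so q_rxn = +|q_surr| = 1.674 kJ
ΔH = q_rxn / n = 16.19 kJ/mol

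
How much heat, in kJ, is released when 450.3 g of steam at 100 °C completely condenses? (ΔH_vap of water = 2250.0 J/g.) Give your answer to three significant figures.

q = m × ΔH_vap = 450.3 × 2250.0 = 1013000 J = 1010 kJ

q = 1010 kJ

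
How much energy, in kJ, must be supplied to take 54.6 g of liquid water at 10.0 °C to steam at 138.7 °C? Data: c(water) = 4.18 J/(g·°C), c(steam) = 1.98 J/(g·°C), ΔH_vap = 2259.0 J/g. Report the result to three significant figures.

q1 (heat water 10.0→100.0 °C): 54.6 × 4.18 × 90.0 = 20541 J
q2 (vaporize at 100 °C): 54.6 × 2259.0 = 123341 J
q3 (heat steam 100.0→138.7 °C): 54.6 × 1.98 × 38.7 = 4184 J
Total: 20541 + 123341 + 4184 = 148066 J = 148 kJ

q = 148 kJ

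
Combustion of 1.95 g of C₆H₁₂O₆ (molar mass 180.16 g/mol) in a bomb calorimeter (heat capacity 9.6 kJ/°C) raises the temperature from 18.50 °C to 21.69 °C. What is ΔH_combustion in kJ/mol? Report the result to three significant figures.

ΔT = 21.69 − 18.50 = 3.19 °C
q_cal = C_cal × ΔT = 9.6 × 3.19 = 30.624 kJ
n = 1.95 / 180.16 = 0.01082 mol
q_rxn = −q_cal = -30.624 kJ
ΔH = -30.624 / 0.01082 = -2830 kJ/mol

ΔH = -2830 kJ/mol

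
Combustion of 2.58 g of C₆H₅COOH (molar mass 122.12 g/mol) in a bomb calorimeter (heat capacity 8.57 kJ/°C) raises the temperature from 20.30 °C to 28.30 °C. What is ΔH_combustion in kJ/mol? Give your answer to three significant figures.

ΔH = -3250 kJ/mol

ΔT = 28.30 − 20.30 = 8.00 °C
q_cal = C_cal × ΔT = 8.57 × 8.00 = 68.56 kJ
n = 2.58 / 122.12 = 0.021127 mol
q_rxn = −q_cal = -68.56 kJ
ΔH = -68.56 / 0.021127 = -3245 kJ/mol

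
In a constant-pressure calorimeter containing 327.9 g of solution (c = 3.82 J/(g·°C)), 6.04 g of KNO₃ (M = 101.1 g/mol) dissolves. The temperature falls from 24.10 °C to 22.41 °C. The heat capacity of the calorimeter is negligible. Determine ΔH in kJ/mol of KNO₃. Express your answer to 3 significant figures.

|ΔT| = |22.41 − 24.10| = 1.69 °C
|q_surr| = (327.9 × 3.82) × 1.69 = 1252.578 × 1.69 = 2117 J
n(KNO₃) = 6.04 / 101.1 = 0.05974 mol
Temperature fell, so q_rxn = +|q_surr| = 2.117 kJ
ΔH = q_rxn / n = 35.44 kJ/mol

ΔH = 35.4 kJ/mol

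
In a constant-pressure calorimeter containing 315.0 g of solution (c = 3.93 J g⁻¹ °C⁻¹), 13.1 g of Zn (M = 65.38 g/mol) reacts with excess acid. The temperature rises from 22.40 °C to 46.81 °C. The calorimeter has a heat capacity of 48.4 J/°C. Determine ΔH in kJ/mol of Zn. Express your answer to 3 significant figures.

|ΔT| = |46.81 − 22.40| = 24.41 °C
|q_surr| = (315.0 × 3.93 + 48.4) × 24.41 = 1286.35 × 24.41 = 31400 J
n(Zn) = 13.1 / 65.38 = 0.2004 mol
Temperature rose, so q_rxn = −|q_surr| = -31.40 kJ
ΔH = q_rxn / n = -156.7 kJ/mol

ΔH = -157 kJ/mol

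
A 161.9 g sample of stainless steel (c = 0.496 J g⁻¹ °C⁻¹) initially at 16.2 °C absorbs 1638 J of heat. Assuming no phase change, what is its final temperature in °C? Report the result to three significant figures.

T_f = 36.6 °C

ΔT = q / (m c) = 1638 / (161.9 × 0.496) = 20.40 °C
T_f = 16.2 + 20.40 = 36.60 °C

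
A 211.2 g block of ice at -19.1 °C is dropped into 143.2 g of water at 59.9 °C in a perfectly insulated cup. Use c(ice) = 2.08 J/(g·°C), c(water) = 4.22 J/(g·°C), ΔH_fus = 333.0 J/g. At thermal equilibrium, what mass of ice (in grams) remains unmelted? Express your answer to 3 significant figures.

m_ice remaining = 128 g

Heat to warm all ice to 0 °C: 211.2×2.08×19.1 = 8390.6 J
Heat released by water cooling to 0 °C: 143.2×4.22×59.9 = 36198 J
36198 J < 8390.6 + 211.2×333.0 = 78720.2 J, so not all ice melts; final T = 0 °C.
Heat left for melting: 36198 − 8390.6 = 27807.4 J
Mass melted = 27807.4 / 333.0 = 83.51 g
Ice remaining = 211.2 − 83.51 = 127.69 g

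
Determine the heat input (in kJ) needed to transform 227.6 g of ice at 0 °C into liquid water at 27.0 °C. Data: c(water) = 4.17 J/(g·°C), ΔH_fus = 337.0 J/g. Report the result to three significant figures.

q = 102 kJ

q1 (melt at 0 °C): 227.6 × 337.0 = 76701 J
q2 (heat water 0.0→27.0 °C): 227.6 × 4.17 × 27.0 = 25625 J
Total: 76701 + 25625 = 102326 J = 102 kJ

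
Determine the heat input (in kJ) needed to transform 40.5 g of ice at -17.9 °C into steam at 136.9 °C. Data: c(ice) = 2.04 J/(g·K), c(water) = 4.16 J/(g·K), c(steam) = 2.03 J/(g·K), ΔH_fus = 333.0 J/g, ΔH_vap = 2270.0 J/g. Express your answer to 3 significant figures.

q1 (heat ice -17.9→0.0 °C): 40.5 × 2.04 × 17.9 = 1479 J
q2 (melt at 0 °C): 40.5 × 333.0 = 13487 J
q3 (heat water 0.0→100.0 °C): 40.5 × 4.16 × 100.0 = 16848 J
q4 (vaporize at 100 °C): 40.5 × 2270.0 = 91935 J
q5 (heat steam 100.0→136.9 °C): 40.5 × 2.03 × 36.9 = 3034 J
Total: 1479 + 13487 + 16848 + 91935 + 3034 = 126783 J = 127 kJ

q = 127 kJ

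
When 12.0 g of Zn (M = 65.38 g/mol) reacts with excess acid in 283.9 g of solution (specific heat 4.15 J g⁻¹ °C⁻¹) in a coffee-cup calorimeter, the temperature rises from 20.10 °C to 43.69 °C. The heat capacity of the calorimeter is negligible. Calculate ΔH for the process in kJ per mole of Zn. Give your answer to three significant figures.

ΔH = -151 kJ/mol

|ΔT| = |43.69 − 20.10| = 23.59 °C
|q_surr| = (283.9 × 4.15) × 23.59 = 1178.185 × 23.59 = 27790 J
n(Zn) = 12.0 / 65.38 = 0.1835 mol
Temperature rose, so q_rxn = −|q_surr| = -27.79 kJ
ΔH = q_rxn / n = -151.4 kJ/mol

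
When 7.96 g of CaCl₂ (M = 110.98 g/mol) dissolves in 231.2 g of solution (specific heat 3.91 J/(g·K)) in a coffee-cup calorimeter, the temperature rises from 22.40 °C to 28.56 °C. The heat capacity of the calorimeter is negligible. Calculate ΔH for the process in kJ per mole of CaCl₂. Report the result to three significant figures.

ΔH = -77.6 kJ/mol

|ΔT| = |28.56 − 22.40| = 6.16 °C
|q_surr| = (231.2 × 3.91) × 6.16 = 903.992 × 6.16 = 5569 J
n(CaCl₂) = 7.96 / 110.98 = 0.07172 mol
Temperature rose, so q_rxn = −|q_surr| = -5.569 kJ
ΔH = q_rxn / n = -77.649 kJ/mol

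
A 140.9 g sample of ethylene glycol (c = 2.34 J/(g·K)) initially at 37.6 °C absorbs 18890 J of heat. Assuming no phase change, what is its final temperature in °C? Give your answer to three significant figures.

ΔT = q / (m c) = 18890 / (140.9 × 2.34) = 57.29 °C
T_f = 37.6 + 57.29 = 94.89 °C

T_f = 94.9 °C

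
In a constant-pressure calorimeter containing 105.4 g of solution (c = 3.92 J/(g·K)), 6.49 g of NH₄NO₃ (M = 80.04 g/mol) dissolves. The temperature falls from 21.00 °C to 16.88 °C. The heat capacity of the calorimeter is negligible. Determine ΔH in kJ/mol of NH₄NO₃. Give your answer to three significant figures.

ΔH = 21.0 kJ/mol

|ΔT| = |16.88 − 21.00| = 4.12 °C
|q_surr| = (105.4 × 3.92) × 4.12 = 413.168 × 4.12 = 1702 J
n(NH₄NO₃) = 6.49 / 80.04 = 0.08108 mol
Temperature fell, so q_rxn = +|q_surr| = 1.702 kJ
ΔH = q_rxn / n = 20.99 kJ/mol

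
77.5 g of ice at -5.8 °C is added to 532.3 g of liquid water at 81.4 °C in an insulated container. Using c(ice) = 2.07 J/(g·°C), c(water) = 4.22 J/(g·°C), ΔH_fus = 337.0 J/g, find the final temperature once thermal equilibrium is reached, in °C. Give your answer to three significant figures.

T_f = 60.5 °C

Heat to bring ice to 0 °C and melt it: q₁ = 77.5×2.07×5.8 + 77.5×337.0 = 27048 J
Heat the water can supply cooling to 0 °C: 532.3×4.22×81.4 = 182849 J > q₁, so all ice melts.
Energy balance: 532.3×4.22×(81.4 − T) = 27048 + 77.5×4.22×(T − 0)
2246.306(81.4 − T) = 27048 + 327.05 T
182849 − 27048 = 2573.356 T
T = 155801 / 2573.356 = 60.54 °C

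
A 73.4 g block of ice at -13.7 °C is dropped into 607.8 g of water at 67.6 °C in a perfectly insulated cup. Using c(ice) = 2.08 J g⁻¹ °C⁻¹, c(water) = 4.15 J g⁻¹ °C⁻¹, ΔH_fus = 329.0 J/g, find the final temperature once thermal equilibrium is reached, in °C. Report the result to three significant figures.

Heat to bring ice to 0 °C and melt it: q₁ = 73.4×2.08×13.7 + 73.4×329.0 = 26240 J
Heat the water can supply cooling to 0 °C: 607.8×4.15×67.6 = 170512 J > q₁, so all ice melts.
Energy balance: 607.8×4.15×(67.6 − T) = 26240 + 73.4×4.15×(T − 0)
2522.37(67.6 − T) = 26240 + 304.61 T
170512 − 26240 = 2826.98 T
T = 144272 / 2826.98 = 51.03 °C

T_f = 51.0 °C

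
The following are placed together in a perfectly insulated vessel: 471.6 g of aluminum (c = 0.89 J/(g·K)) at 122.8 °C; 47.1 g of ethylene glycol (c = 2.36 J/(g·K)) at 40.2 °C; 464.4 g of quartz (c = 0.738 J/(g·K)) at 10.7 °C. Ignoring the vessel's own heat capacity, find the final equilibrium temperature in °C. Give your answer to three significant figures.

Σ mᵢcᵢ(T − Tᵢ) = 0  ⇒  T = Σ mᵢcᵢTᵢ / Σ mᵢcᵢ
Σ mᵢcᵢ = 471.6×0.89 + 47.1×2.36 + 464.4×0.738 = 873.6072
Σ mᵢcᵢTᵢ = 419.724×122.8 + 111.156×40.2 + 342.7272×10.7 = 59678
T = 59678 / 873.6072 = 68.31 °C

T_f = 68.3 °C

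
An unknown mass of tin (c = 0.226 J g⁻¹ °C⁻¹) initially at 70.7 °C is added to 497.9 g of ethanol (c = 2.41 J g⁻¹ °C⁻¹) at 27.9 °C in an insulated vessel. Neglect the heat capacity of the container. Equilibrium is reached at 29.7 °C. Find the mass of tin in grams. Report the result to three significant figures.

q_gained = (497.9 × 2.41) × (29.7 − 27.9) = 2160 J
q_lost = m × 0.226 × (70.7 − 29.7) = 9.266 m
m = 2160 / 9.266 = 233 g

m = 233 g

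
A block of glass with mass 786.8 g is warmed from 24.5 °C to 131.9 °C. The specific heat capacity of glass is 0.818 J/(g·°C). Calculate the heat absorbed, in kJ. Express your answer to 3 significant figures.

q = m c ΔT = 786.8 × 0.818 × (131.9 − 24.5)
q = 786.8 × 0.818 × 107.4 = 69120 J = 69.1 kJ

q = 69.1 kJ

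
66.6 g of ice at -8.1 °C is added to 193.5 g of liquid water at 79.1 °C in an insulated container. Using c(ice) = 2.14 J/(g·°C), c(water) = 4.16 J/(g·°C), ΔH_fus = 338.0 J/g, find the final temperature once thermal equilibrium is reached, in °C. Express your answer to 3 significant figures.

T_f = 37.0 °C

Heat to bring ice to 0 °C and melt it: q₁ = 66.6×2.14×8.1 + 66.6×338.0 = 23665 J
Heat the water can supply cooling to 0 °C: 193.5×4.16×79.1 = 63672.3 J > q₁, so all ice melts.
Energy balance: 193.5×4.16×(79.1 − T) = 23665 + 66.6×4.16×(T − 0)
804.96(79.1 − T) = 23665 + 277.056 T
63672.3 − 23665 = 1082.016 T
T = 40007.3 / 1082.016 = 36.97 °C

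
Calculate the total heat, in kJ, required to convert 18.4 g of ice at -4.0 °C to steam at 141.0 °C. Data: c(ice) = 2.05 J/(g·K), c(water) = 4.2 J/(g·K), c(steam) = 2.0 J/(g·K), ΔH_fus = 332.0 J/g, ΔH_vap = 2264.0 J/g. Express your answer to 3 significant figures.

q = 57.2 kJ

q1 (heat ice -4.0→0.0 °C): 18.4 × 2.05 × 4.0 = 151 J
q2 (melt at 0 °C): 18.4 × 332.0 = 6109 J
q3 (heat water 0.0→100.0 °C): 18.4 × 4.2 × 100.0 = 7728 J
q4 (vaporize at 100 °C): 18.4 × 2264.0 = 41658 J
q5 (heat steam 100.0→141.0 °C): 18.4 × 2.0 × 41.0 = 1509 J
Total: 151 + 6109 + 7728 + 41658 + 1509 = 57155 J = 57.2 kJ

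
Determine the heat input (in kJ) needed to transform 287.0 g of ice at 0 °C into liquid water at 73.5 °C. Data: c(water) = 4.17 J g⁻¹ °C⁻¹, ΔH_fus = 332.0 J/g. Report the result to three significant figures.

q = 183 kJ

q1 (melt at 0 °C): 287.0 × 332.0 = 95284 J
q2 (heat water 0.0→73.5 °C): 287.0 × 4.17 × 73.5 = 87964 J
Total: 95284 + 87964 = 183248 J = 183 kJ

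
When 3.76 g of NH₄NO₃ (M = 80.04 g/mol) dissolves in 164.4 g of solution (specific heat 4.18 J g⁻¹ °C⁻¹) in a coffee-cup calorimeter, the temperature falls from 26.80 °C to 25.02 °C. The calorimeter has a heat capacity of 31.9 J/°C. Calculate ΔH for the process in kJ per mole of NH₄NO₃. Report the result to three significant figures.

|ΔT| = |25.02 − 26.80| = 1.78 °C
|q_surr| = (164.4 × 4.18 + 31.9) × 1.78 = 719.092 × 1.78 = 1280 J
n(NH₄NO₃) = 3.76 / 80.04 = 0.04698 mol
Temperature fell, so q_rxn = +|q_surr| = 1.280 kJ
ΔH = q_rxn / n = 27.246 kJ/mol

ΔH = 27.2 kJ/mol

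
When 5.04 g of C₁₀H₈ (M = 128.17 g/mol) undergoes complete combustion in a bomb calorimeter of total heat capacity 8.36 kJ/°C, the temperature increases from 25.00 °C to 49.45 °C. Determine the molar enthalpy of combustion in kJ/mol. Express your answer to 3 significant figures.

ΔT = 49.45 − 25.00 = 24.45 °C
q_cal = C_cal × ΔT = 8.36 × 24.45 = 204.402 kJ
n = 5.04 / 128.17 = 0.03932 mol
q_rxn = −q_cal = -204.402 kJ
ΔH = -204.402 / 0.03932 = -5198 kJ/mol

ΔH = -5200 kJ/mol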